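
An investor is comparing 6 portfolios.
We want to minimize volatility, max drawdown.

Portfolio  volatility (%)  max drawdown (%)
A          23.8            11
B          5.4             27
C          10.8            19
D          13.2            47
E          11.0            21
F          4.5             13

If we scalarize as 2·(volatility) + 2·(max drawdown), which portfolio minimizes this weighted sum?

A: 2·23.8 + 2·11 = 69.6
B: 2·5.4 + 2·27 = 64.8
C: 2·10.8 + 2·19 = 59.6
D: 2·13.2 + 2·47 = 120.4
E: 2·11.0 + 2·21 = 64.0
F: 2·4.5 + 2·13 = 35.0
Lowest: F at 35.0.

F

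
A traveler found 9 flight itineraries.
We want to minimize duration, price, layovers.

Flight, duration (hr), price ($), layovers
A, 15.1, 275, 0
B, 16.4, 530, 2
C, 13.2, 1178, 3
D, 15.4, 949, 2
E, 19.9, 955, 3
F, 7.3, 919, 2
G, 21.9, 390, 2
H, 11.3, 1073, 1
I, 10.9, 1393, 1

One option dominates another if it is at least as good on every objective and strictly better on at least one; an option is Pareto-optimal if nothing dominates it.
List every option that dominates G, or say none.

A: duration 15.1≤21.9, price 275≤390, layovers 0≤2 — dominates G.
Others (B, C, D, E, F, H, I) are each worse than G on at least one objective.

A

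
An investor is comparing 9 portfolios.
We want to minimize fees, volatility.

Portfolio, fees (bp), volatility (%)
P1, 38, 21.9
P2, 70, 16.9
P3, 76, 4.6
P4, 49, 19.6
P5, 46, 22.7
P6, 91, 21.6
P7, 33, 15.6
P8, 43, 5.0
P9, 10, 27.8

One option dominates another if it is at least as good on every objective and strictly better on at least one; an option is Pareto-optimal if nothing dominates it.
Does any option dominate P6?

Yes

P2 vs P6: fees 70≤91, volatility 16.9≤21.6 — P2 is at least as good on every objective and strictly better on at least one, so P2 dominates P6.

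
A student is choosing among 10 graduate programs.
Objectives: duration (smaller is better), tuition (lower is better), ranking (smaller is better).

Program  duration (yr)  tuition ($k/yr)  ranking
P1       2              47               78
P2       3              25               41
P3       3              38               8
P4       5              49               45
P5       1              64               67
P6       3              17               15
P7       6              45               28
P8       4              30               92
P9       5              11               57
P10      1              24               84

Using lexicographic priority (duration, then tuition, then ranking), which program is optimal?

First minimize duration: best is 1, kept {P5, P10}.
Then minimize tuition: best is 24, kept {P10}.

P10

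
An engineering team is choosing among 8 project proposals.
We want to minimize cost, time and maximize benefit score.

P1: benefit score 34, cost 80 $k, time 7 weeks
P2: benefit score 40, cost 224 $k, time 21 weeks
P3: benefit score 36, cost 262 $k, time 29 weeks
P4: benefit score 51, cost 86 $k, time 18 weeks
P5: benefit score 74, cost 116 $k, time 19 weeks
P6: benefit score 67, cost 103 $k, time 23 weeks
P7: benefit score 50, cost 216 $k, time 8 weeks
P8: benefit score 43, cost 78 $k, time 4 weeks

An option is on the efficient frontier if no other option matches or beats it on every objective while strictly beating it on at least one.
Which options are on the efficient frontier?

P1: dominated by P8 (benefit score 43≥34, cost 78≤80, time 4≤7).
P2: dominated by P4 (benefit score 51≥40, cost 86≤224, time 18≤21).
P3: dominated by P2 (benefit score 40≥36, cost 224≤262, time 21≤29).
P4: not dominated.
P5: not dominated (best benefit score).
P6: not dominated.
P7: not dominated.
P8: not dominated (best cost).

P4, P5, P6, P7, P8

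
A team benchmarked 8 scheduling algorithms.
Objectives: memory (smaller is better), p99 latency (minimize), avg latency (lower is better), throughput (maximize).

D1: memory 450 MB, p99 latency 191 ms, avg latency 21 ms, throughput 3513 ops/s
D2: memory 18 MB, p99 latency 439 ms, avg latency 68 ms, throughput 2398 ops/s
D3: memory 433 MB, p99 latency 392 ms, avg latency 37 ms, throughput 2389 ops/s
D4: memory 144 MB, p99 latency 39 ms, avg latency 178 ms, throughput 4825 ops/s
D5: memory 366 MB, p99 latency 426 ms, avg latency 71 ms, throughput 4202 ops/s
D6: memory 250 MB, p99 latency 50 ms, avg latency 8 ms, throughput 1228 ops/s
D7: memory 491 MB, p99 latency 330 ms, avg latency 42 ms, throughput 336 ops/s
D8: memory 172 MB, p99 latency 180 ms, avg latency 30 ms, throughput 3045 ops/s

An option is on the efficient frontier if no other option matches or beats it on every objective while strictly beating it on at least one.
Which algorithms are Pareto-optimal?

D1: not dominated.
D2: not dominated (best memory).
D3: dominated by D8 (memory 172≤433, p99 latency 180≤392, avg latency 30≤37, throughput 3045≥2389).
D4: not dominated (best p99 latency).
D5: not dominated.
D6: not dominated (best avg latency).
D7: dominated by D1 (memory 450≤491, p99 latency 191≤330, avg latency 21≤42, throughput 3513≥336).
D8: not dominated.

D1, D2, D4, D5, D6, D8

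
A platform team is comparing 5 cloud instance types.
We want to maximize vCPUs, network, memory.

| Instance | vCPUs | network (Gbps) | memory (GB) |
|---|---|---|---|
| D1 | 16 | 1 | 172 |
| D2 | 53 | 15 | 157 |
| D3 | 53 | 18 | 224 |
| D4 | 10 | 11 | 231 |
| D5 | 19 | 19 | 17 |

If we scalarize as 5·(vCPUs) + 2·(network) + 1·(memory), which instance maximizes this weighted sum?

D3

D1: 5·16 + 2·1 + 1·172 = 254
D2: 5·53 + 2·15 + 1·157 = 452
D3: 5·53 + 2·18 + 1·224 = 525
D4: 5·10 + 2·11 + 1·231 = 303
D5: 5·19 + 2·19 + 1·17 = 150
Highest: D3 at 525.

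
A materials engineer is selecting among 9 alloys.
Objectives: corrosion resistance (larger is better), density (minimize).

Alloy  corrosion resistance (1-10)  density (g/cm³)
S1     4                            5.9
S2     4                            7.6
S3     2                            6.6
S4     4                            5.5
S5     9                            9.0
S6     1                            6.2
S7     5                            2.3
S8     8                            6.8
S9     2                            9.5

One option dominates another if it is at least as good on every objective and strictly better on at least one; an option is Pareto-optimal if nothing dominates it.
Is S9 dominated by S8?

S8 vs S9: corrosion resistance 8≥2, density 6.8≤9.5 — S8 is at least as good on every objective with at least one strict improvement.

Yes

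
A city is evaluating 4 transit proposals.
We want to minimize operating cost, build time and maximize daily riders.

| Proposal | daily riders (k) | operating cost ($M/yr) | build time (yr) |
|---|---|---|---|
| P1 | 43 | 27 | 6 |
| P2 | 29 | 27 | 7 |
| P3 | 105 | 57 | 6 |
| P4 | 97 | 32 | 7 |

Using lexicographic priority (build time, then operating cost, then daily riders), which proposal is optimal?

First minimize build time: best is 6, kept {P1, P3}.
Then minimize operating cost: best is 27, kept {P1}.

P1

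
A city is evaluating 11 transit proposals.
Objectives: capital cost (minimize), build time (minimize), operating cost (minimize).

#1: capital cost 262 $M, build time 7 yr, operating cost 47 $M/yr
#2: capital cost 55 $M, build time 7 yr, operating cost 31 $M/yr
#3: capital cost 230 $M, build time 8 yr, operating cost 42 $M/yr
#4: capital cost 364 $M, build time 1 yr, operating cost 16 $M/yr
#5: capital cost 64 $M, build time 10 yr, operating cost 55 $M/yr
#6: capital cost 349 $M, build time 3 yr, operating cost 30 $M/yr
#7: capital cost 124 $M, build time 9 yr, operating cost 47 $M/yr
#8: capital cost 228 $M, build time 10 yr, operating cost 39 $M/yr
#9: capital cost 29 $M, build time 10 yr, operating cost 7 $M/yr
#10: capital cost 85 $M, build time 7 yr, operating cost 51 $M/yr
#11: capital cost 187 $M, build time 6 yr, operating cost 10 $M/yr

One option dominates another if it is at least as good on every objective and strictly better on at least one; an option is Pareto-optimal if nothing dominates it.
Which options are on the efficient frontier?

#2, #4, #6, #9, #11

#1: dominated by #2 (capital cost 55≤262, build time 7≤7, operating cost 31≤47).
#2: not dominated.
#3: dominated by #2 (capital cost 55≤230, build time 7≤8, operating cost 31≤42).
#4: not dominated (best build time).
#5: dominated by #2 (capital cost 55≤64, build time 7≤10, operating cost 31≤55).
#6: not dominated.
#7: dominated by #2 (capital cost 55≤124, build time 7≤9, operating cost 31≤47).
#8: dominated by #2 (capital cost 55≤228, build time 7≤10, operating cost 31≤39).
#9: not dominated (best capital cost).
#10: dominated by #2 (capital cost 55≤85, build time 7≤7, operating cost 31≤51).
#11: not dominated.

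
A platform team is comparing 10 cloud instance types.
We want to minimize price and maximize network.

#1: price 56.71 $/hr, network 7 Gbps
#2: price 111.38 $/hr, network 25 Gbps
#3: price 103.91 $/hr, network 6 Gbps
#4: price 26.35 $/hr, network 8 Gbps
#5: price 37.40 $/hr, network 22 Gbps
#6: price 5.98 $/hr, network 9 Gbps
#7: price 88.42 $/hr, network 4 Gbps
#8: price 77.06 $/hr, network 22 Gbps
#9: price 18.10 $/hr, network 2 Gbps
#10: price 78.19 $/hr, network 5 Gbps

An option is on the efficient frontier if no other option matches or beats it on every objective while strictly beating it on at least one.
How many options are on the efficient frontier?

3

#1: dominated by #4 (price 26.35≤56.71, network 8≥7).
#2: not dominated (best network).
#3: dominated by #1 (price 56.71≤103.91, network 7≥6).
#4: dominated by #6 (price 5.98≤26.35, network 9≥8).
#5: not dominated.
#6: not dominated (best price).
#7: dominated by #1 (price 56.71≤88.42, network 7≥4).
#8: dominated by #5 (price 37.40≤77.06, network 22≥22).
#9: dominated by #6 (price 5.98≤18.10, network 9≥2).
#10: dominated by #1 (price 56.71≤78.19, network 7≥5).
Pareto-optimal: #2, #5, #6 → 3.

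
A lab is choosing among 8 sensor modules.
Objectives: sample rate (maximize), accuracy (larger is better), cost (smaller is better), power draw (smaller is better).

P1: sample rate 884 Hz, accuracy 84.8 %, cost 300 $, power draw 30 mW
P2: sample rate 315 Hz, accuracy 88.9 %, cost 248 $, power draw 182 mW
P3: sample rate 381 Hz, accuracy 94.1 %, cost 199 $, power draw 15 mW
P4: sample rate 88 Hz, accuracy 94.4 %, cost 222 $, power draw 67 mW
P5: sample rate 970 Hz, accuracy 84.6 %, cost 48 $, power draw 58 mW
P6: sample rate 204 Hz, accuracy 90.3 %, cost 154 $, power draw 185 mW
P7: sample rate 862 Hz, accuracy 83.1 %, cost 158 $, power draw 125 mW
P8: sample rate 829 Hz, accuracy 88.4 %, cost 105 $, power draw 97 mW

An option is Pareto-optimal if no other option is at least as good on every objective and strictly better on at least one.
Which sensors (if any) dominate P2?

P3

P3: sample rate 381≥315, accuracy 94.1≥88.9, cost 199≤248, power draw 15≤182 — dominates P2.
Others (P1, P4, P5, P6, P7, P8) are each worse than P2 on at least one objective.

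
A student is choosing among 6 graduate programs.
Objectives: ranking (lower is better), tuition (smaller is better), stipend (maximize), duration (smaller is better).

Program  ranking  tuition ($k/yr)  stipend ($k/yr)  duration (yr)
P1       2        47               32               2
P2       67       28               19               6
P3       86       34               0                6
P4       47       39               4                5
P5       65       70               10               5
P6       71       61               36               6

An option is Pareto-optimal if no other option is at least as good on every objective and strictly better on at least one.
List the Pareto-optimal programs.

P1, P2, P4, P6

P1: not dominated (best ranking).
P2: not dominated (best tuition).
P3: dominated by P2 (ranking 67≤86, tuition 28≤34, stipend 19≥0, duration 6≤6).
P4: not dominated.
P5: dominated by P1 (ranking 2≤65, tuition 47≤70, stipend 32≥10, duration 2≤5).
P6: not dominated (best stipend).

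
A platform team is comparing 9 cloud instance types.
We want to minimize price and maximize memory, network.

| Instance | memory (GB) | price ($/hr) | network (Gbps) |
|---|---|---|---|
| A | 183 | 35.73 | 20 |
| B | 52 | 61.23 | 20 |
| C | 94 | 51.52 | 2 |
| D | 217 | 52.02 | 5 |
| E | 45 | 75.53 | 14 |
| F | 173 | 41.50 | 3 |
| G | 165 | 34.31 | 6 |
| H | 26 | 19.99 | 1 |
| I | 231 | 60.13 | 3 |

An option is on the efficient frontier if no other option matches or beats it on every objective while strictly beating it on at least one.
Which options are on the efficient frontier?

A, D, G, H, I

A: not dominated.
B: dominated by A (memory 183≥52, price 35.73≤61.23, network 20≥20).
C: dominated by A (memory 183≥94, price 35.73≤51.52, network 20≥2).
D: not dominated.
E: dominated by A (memory 183≥45, price 35.73≤75.53, network 20≥14).
F: dominated by A (memory 183≥173, price 35.73≤41.50, network 20≥3).
G: not dominated.
H: not dominated (best price).
I: not dominated (best memory).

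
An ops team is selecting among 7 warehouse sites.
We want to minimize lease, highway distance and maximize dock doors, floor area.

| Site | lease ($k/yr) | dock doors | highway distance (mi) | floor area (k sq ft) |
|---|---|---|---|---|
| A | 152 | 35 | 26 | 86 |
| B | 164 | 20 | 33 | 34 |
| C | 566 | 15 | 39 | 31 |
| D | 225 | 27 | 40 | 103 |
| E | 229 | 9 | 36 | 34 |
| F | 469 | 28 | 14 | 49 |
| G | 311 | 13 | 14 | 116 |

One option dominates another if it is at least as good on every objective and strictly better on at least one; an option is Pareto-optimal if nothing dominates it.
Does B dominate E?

B vs E: lease 164≤229, dock doors 20≥9, highway distance 33≤36, floor area 34≥34 — B is at least as good on every objective with at least one strict improvement.

Yes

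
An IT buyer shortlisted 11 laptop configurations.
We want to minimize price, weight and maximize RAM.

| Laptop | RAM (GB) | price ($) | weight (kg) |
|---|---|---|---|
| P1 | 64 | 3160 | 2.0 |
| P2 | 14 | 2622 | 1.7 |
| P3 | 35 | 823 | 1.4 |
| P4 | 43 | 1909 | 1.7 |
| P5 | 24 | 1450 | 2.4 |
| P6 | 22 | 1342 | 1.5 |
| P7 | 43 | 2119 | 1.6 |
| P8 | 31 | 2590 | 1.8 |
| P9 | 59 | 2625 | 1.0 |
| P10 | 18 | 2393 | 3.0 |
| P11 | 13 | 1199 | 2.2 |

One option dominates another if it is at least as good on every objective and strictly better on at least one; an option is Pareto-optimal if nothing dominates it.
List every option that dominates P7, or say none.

P1: worse on price (3160 vs 2119).
P2: worse on RAM (14 vs 43).
P3: worse on RAM (35 vs 43).
P4: worse on weight (1.7 vs 1.6).
P5: worse on RAM (24 vs 43).
P6: worse on RAM (22 vs 43).
P8: worse on RAM (31 vs 43).
P9: worse on price (2625 vs 2119).
P10: worse on RAM (18 vs 43).
P11: worse on RAM (13 vs 43).
No option dominates P7.

none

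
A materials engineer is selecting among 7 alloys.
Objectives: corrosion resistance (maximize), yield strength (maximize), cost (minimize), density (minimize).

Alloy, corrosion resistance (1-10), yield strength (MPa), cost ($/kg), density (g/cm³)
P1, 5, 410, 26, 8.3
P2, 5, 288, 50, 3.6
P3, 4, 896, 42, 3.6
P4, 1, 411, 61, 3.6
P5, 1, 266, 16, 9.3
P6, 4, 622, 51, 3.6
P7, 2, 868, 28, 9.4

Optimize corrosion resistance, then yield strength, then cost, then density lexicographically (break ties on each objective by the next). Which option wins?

P1

First maximize corrosion resistance: best is 5, kept {P1, P2}.
Then maximize yield strength: best is 410, kept {P1}.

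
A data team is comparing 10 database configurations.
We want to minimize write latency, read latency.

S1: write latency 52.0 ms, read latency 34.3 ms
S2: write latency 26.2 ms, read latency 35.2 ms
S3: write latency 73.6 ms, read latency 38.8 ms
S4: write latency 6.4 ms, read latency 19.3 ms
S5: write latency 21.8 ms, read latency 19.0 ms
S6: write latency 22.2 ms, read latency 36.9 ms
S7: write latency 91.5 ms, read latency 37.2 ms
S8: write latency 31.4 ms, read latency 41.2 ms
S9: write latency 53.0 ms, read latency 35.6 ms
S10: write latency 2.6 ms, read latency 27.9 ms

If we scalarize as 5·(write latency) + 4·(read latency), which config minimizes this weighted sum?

S1: 5·52.0 + 4·34.3 = 397.2
S2: 5·26.2 + 4·35.2 = 271.8
S3: 5·73.6 + 4·38.8 = 523.2
S4: 5·6.4 + 4·19.3 = 109.2
S5: 5·21.8 + 4·19.0 = 185.0
S6: 5·22.2 + 4·36.9 = 258.6
S7: 5·91.5 + 4·37.2 = 606.3
S8: 5·31.4 + 4·41.2 = 321.8
S9: 5·53.0 + 4·35.6 = 407.4
S10: 5·2.6 + 4·27.9 = 124.6
Lowest: S4 at 109.2.

S4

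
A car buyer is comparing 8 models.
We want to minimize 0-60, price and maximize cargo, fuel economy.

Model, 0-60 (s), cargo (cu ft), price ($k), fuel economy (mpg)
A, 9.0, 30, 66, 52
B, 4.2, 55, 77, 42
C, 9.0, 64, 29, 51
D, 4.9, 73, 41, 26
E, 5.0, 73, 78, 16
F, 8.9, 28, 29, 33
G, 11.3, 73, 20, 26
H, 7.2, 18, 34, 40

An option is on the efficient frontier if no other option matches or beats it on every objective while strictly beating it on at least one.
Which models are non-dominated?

A: not dominated (best fuel economy).
B: not dominated (best 0-60).
C: not dominated.
D: not dominated.
E: dominated by D (0-60 4.9≤5.0, cargo 73≥73, price 41≤78, fuel economy 26≥16).
F: not dominated.
G: not dominated (best price).
H: not dominated.

A, B, C, D, F, G, H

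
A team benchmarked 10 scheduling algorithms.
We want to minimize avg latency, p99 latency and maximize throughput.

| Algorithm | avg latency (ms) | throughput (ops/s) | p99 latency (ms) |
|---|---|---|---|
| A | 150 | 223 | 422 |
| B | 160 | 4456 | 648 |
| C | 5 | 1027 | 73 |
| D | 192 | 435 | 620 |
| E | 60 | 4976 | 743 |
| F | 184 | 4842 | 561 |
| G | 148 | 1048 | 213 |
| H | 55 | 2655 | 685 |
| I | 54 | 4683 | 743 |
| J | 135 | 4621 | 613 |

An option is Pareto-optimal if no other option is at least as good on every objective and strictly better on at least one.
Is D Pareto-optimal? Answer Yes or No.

C vs D: avg latency 5≤192, throughput 1027≥435, p99 latency 73≤620 — C is at least as good on every objective and strictly better on at least one, so C dominates D.

No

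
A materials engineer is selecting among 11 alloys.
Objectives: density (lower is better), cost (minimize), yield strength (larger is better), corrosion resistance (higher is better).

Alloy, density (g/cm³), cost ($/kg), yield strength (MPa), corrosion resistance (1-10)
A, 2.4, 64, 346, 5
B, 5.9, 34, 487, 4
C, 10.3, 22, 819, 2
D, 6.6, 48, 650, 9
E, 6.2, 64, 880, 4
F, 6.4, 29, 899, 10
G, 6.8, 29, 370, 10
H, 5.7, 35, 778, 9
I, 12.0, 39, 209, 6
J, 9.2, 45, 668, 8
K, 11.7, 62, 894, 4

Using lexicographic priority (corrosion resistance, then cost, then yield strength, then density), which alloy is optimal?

F

First maximize corrosion resistance: best is 10, kept {F, G}.
Then minimize cost: best is 29, kept {F, G}.
Then maximize yield strength: best is 899, kept {F}.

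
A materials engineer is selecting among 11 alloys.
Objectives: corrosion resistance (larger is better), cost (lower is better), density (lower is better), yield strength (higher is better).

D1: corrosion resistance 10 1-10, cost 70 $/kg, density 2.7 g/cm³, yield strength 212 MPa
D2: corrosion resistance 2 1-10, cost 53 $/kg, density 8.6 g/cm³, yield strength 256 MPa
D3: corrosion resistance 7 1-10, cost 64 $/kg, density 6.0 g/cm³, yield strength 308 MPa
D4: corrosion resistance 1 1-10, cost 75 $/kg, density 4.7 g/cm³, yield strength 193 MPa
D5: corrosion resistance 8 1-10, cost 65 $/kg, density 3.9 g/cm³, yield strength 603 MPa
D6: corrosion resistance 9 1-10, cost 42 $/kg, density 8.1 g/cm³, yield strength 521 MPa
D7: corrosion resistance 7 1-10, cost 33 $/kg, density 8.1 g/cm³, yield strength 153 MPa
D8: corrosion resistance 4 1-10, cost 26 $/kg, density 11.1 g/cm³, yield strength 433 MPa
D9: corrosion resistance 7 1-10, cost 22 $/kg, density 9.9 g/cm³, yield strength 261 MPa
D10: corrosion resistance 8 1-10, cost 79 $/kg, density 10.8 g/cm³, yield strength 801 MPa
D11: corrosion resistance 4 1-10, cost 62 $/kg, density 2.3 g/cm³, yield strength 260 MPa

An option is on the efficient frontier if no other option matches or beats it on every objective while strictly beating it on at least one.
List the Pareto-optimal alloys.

D1, D3, D5, D6, D7, D8, D9, D10, D11

D1: not dominated (best corrosion resistance).
D2: dominated by D6 (corrosion resistance 9≥2, cost 42≤53, density 8.1≤8.6, yield strength 521≥256).
D3: not dominated.
D4: dominated by D1 (corrosion resistance 10≥1, cost 70≤75, density 2.7≤4.7, yield strength 212≥193).
D5: not dominated.
D6: not dominated.
D7: not dominated.
D8: not dominated.
D9: not dominated (best cost).
D10: not dominated (best yield strength).
D11: not dominated (best density).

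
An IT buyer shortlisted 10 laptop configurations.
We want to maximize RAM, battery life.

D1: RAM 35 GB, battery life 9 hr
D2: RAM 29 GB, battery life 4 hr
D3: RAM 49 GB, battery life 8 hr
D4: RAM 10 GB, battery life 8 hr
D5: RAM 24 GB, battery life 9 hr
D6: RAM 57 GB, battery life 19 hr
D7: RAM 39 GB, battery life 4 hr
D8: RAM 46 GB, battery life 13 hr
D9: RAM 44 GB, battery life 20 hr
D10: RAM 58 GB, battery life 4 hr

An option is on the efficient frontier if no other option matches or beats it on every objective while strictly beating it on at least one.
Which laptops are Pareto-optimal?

D6, D9, D10

D1: dominated by D6 (RAM 57≥35, battery life 19≥9).
D2: dominated by D1 (RAM 35≥29, battery life 9≥4).
D3: dominated by D6 (RAM 57≥49, battery life 19≥8).
D4: dominated by D1 (RAM 35≥10, battery life 9≥8).
D5: dominated by D1 (RAM 35≥24, battery life 9≥9).
D6: not dominated.
D7: dominated by D3 (RAM 49≥39, battery life 8≥4).
D8: dominated by D6 (RAM 57≥46, battery life 19≥13).
D9: not dominated (best battery life).
D10: not dominated (best RAM).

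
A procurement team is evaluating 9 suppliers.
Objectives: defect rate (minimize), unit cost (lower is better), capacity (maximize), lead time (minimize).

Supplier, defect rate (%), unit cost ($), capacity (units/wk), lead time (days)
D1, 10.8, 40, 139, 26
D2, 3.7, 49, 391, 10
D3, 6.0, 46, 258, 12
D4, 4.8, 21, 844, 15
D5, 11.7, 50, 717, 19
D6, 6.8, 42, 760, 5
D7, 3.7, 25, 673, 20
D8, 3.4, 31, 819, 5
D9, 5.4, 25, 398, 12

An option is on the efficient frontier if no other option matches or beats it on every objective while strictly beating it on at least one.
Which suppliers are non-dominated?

D1: dominated by D4 (defect rate 4.8≤10.8, unit cost 21≤40, capacity 844≥139, lead time 15≤26).
D2: dominated by D8 (defect rate 3.4≤3.7, unit cost 31≤49, capacity 819≥391, lead time 5≤10).
D3: dominated by D8 (defect rate 3.4≤6.0, unit cost 31≤46, capacity 819≥258, lead time 5≤12).
D4: not dominated (best unit cost).
D5: dominated by D4 (defect rate 4.8≤11.7, unit cost 21≤50, capacity 844≥717, lead time 15≤19).
D6: dominated by D8 (defect rate 3.4≤6.8, unit cost 31≤42, capacity 819≥760, lead time 5≤5).
D7: not dominated.
D8: not dominated (best defect rate).
D9: not dominated.

D4, D7, D8, D9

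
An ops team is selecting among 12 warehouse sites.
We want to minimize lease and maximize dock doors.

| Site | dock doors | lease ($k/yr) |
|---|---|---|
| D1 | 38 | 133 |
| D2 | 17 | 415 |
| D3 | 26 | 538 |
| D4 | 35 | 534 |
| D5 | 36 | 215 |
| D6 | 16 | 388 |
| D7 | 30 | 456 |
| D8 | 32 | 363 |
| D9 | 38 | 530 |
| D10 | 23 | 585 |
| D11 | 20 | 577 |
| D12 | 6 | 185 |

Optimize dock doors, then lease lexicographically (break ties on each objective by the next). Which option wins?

First maximize dock doors: best is 38, kept {D1, D9}.
Then minimize lease: best is 133, kept {D1}.

D1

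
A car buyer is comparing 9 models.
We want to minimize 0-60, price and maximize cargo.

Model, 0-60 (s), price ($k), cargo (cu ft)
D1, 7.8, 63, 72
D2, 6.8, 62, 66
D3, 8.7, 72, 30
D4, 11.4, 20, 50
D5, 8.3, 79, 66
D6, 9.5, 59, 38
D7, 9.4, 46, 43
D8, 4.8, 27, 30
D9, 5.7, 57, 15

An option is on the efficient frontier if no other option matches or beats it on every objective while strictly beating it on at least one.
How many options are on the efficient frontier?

D1: not dominated (best cargo).
D2: not dominated.
D3: dominated by D1 (0-60 7.8≤8.7, price 63≤72, cargo 72≥30).
D4: not dominated (best price).
D5: dominated by D1 (0-60 7.8≤8.3, price 63≤79, cargo 72≥66).
D6: dominated by D7 (0-60 9.4≤9.5, price 46≤59, cargo 43≥38).
D7: not dominated.
D8: not dominated (best 0-60).
D9: dominated by D8 (0-60 4.8≤5.7, price 27≤57, cargo 30≥15).
Pareto-optimal: D1, D2, D4, D7, D8 → 5.

5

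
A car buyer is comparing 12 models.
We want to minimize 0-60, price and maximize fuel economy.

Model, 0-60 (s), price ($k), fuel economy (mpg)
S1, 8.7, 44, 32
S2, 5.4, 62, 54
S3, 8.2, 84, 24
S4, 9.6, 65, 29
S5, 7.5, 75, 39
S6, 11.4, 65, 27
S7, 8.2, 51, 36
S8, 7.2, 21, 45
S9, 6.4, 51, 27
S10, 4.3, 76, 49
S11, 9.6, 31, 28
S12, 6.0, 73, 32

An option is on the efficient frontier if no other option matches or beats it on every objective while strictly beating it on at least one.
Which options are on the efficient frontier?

S2, S8, S9, S10

S1: dominated by S8 (0-60 7.2≤8.7, price 21≤44, fuel economy 45≥32).
S2: not dominated (best fuel economy).
S3: dominated by S2 (0-60 5.4≤8.2, price 62≤84, fuel economy 54≥24).
S4: dominated by S1 (0-60 8.7≤9.6, price 44≤65, fuel economy 32≥29).
S5: dominated by S2 (0-60 5.4≤7.5, price 62≤75, fuel economy 54≥39).
S6: dominated by S1 (0-60 8.7≤11.4, price 44≤65, fuel economy 32≥27).
S7: dominated by S8 (0-60 7.2≤8.2, price 21≤51, fuel economy 45≥36).
S8: not dominated (best price).
S9: not dominated.
S10: not dominated (best 0-60).
S11: dominated by S8 (0-60 7.2≤9.6, price 21≤31, fuel economy 45≥28).
S12: dominated by S2 (0-60 5.4≤6.0, price 62≤73, fuel economy 54≥32).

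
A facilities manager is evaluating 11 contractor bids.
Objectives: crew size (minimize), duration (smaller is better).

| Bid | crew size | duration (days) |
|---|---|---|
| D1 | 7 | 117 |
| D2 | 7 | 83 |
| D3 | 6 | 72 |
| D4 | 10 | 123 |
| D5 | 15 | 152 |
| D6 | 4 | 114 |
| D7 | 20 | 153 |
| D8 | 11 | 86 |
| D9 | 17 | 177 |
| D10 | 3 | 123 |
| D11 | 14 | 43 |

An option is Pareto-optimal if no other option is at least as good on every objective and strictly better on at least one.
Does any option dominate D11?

No

D1: worse on duration (117 vs 43).
D2: worse on duration (83 vs 43).
D3: worse on duration (72 vs 43).
D4: worse on duration (123 vs 43).
D5: worse on crew size (15 vs 14).
D6: worse on duration (114 vs 43).
D7: worse on crew size (20 vs 14).
D8: worse on duration (86 vs 43).
D9: worse on crew size (17 vs 14).
D10: worse on duration (123 vs 43).
No option is at least as good as D11 on every objective and strictly better on one.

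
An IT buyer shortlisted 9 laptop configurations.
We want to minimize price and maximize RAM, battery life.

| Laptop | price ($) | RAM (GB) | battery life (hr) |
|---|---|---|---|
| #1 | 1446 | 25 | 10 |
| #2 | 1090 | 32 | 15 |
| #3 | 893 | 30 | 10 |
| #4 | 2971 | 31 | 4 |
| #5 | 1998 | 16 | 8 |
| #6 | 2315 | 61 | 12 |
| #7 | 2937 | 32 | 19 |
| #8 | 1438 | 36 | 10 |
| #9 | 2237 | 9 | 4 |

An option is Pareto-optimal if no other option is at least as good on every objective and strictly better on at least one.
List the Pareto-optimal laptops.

#1: dominated by #2 (price 1090≤1446, RAM 32≥25, battery life 15≥10).
#2: not dominated.
#3: not dominated (best price).
#4: dominated by #2 (price 1090≤2971, RAM 32≥31, battery life 15≥4).
#5: dominated by #1 (price 1446≤1998, RAM 25≥16, battery life 10≥8).
#6: not dominated (best RAM).
#7: not dominated (best battery life).
#8: not dominated.
#9: dominated by #1 (price 1446≤2237, RAM 25≥9, battery life 10≥4).

#2, #3, #6, #7, #8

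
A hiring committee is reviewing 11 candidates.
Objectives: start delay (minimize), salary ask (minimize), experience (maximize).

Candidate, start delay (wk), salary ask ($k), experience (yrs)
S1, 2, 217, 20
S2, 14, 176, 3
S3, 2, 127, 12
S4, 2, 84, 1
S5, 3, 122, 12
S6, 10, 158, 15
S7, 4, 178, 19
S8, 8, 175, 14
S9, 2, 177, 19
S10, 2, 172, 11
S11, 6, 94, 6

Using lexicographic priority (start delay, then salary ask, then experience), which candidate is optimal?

S4

First minimize start delay: best is 2, kept {S1, S3, S4, S9, S10}.
Then minimize salary ask: best is 84, kept {S4}.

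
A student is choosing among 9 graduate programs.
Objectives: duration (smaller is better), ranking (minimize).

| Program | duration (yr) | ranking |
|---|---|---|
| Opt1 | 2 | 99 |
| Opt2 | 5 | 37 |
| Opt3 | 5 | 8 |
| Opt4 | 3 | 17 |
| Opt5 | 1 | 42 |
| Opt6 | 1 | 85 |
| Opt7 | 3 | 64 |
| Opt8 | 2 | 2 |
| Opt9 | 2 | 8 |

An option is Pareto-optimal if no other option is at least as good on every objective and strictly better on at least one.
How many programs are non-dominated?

Opt1: dominated by Opt5 (duration 1≤2, ranking 42≤99).
Opt2: dominated by Opt3 (duration 5≤5, ranking 8≤37).
Opt3: dominated by Opt8 (duration 2≤5, ranking 2≤8).
Opt4: dominated by Opt8 (duration 2≤3, ranking 2≤17).
Opt5: not dominated.
Opt6: dominated by Opt5 (duration 1≤1, ranking 42≤85).
Opt7: dominated by Opt4 (duration 3≤3, ranking 17≤64).
Opt8: not dominated (best ranking).
Opt9: dominated by Opt8 (duration 2≤2, ranking 2≤8).
Pareto-optimal: Opt5, Opt8 → 2.

2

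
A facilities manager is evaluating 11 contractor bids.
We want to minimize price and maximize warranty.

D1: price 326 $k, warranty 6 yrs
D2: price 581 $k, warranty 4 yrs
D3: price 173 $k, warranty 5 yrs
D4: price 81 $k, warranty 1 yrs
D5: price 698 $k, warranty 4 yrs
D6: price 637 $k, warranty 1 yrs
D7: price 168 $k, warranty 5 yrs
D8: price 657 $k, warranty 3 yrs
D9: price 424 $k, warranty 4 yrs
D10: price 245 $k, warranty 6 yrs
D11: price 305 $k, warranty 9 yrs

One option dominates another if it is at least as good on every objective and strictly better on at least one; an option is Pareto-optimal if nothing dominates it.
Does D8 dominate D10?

No

D8 vs D10: D8 is worse on price (657 vs 245), so it does not dominate D10.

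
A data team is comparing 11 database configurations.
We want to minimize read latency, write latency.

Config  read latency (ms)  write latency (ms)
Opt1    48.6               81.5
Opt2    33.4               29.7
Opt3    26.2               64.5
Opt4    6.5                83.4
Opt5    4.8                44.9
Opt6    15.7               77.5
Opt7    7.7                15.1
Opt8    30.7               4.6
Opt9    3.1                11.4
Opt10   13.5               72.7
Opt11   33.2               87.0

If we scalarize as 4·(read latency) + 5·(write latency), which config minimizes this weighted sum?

Opt9

Opt1: 4·48.6 + 5·81.5 = 601.9
Opt2: 4·33.4 + 5·29.7 = 282.1
Opt3: 4·26.2 + 5·64.5 = 427.3
Opt4: 4·6.5 + 5·83.4 = 443.0
Opt5: 4·4.8 + 5·44.9 = 243.7
Opt6: 4·15.7 + 5·77.5 = 450.3
Opt7: 4·7.7 + 5·15.1 = 106.3
Opt8: 4·30.7 + 5·4.6 = 145.8
Opt9: 4·3.1 + 5·11.4 = 69.4
Opt10: 4·13.5 + 5·72.7 = 417.5
Opt11: 4·33.2 + 5·87.0 = 567.8
Lowest: Opt9 at 69.4.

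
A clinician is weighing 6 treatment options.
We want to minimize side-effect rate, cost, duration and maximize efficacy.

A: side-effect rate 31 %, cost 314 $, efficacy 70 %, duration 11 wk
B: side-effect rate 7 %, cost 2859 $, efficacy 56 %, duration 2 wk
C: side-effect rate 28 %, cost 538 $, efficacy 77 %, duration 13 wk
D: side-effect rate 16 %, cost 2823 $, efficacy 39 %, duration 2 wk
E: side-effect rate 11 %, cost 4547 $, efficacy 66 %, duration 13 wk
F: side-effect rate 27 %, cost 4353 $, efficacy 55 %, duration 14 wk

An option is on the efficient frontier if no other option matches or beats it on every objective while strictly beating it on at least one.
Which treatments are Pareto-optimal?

A, B, C, D, E

A: not dominated (best cost).
B: not dominated (best side-effect rate).
C: not dominated (best efficacy).
D: not dominated.
E: not dominated.
F: dominated by B (side-effect rate 7≤27, cost 2859≤4353, efficacy 56≥55, duration 2≤14).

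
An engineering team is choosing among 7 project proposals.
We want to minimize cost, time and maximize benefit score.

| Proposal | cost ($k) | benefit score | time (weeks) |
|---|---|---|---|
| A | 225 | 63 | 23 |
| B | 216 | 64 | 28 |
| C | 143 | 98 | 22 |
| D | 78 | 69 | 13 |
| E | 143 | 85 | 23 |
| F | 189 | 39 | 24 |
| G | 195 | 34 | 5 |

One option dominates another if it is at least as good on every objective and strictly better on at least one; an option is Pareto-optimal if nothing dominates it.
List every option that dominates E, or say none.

C: cost 143≤143, benefit score 98≥85, time 22≤23 — dominates E.
Others (A, B, D, F, G) are each worse than E on at least one objective.

C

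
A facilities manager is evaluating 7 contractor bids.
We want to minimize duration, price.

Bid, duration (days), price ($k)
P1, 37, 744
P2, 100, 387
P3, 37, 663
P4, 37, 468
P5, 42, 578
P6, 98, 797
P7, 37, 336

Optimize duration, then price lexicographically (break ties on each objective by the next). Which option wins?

P7

First minimize duration: best is 37, kept {P1, P3, P4, P7}.
Then minimize price: best is 336, kept {P7}.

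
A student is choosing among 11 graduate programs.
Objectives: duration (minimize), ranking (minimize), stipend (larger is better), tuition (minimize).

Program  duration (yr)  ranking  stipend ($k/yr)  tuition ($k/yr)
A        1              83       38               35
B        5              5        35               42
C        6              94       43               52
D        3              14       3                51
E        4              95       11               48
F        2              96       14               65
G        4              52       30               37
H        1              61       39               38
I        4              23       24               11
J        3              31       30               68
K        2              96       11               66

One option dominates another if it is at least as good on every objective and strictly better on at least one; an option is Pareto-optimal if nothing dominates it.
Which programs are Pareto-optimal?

A, B, C, D, G, H, I, J

A: not dominated.
B: not dominated (best ranking).
C: not dominated (best stipend).
D: not dominated.
E: dominated by A (duration 1≤4, ranking 83≤95, stipend 38≥11, tuition 35≤48).
F: dominated by A (duration 1≤2, ranking 83≤96, stipend 38≥14, tuition 35≤65).
G: not dominated.
H: not dominated.
I: not dominated (best tuition).
J: not dominated.
K: dominated by A (duration 1≤2, ranking 83≤96, stipend 38≥11, tuition 35≤66).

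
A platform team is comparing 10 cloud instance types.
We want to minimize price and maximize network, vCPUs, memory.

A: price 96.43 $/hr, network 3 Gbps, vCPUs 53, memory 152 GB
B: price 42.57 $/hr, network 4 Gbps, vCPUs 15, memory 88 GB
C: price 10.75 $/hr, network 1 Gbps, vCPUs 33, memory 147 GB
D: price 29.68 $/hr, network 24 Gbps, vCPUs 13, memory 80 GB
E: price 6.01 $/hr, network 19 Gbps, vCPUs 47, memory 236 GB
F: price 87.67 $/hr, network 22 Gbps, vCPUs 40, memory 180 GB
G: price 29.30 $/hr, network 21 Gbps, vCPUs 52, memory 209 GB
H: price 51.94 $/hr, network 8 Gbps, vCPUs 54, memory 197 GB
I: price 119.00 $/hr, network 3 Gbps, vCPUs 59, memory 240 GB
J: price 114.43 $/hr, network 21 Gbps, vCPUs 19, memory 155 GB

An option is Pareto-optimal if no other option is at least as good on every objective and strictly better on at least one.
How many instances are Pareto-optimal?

A: dominated by H (price 51.94≤96.43, network 8≥3, vCPUs 54≥53, memory 197≥152).
B: dominated by E (price 6.01≤42.57, network 19≥4, vCPUs 47≥15, memory 236≥88).
C: dominated by E (price 6.01≤10.75, network 19≥1, vCPUs 47≥33, memory 236≥147).
D: not dominated (best network).
E: not dominated (best price).
F: not dominated.
G: not dominated.
H: not dominated.
I: not dominated (best vCPUs).
J: dominated by F (price 87.67≤114.43, network 22≥21, vCPUs 40≥19, memory 180≥155).
Pareto-optimal: D, E, F, G, H, I → 6.

6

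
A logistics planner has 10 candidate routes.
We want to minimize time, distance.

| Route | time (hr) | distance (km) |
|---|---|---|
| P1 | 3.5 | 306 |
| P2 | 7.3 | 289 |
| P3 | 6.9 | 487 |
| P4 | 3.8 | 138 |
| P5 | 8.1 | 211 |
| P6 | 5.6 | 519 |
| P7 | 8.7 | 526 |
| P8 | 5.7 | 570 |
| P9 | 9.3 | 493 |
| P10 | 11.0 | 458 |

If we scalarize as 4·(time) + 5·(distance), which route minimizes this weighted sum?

P4

P1: 4·3.5 + 5·306 = 1544.0
P2: 4·7.3 + 5·289 = 1474.2
P3: 4·6.9 + 5·487 = 2462.6
P4: 4·3.8 + 5·138 = 705.2
P5: 4·8.1 + 5·211 = 1087.4
P6: 4·5.6 + 5·519 = 2617.4
P7: 4·8.7 + 5·526 = 2664.8
P8: 4·5.7 + 5·570 = 2872.8
P9: 4·9.3 + 5·493 = 2502.2
P10: 4·11.0 + 5·458 = 2334.0
Lowest: P4 at 705.2.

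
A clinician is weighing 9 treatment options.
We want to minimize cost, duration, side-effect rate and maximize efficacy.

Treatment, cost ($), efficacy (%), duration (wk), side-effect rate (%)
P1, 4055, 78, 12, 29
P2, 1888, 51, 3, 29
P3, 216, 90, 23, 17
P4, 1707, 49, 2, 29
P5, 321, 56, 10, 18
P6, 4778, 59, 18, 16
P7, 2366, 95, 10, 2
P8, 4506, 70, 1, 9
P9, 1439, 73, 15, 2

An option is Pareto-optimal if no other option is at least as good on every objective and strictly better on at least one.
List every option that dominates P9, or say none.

P1: worse on cost (4055 vs 1439).
P2: worse on cost (1888 vs 1439).
P3: worse on duration (23 vs 15).
P4: worse on cost (1707 vs 1439).
P5: worse on efficacy (56 vs 73).
P6: worse on cost (4778 vs 1439).
P7: worse on cost (2366 vs 1439).
P8: worse on cost (4506 vs 1439).
No option dominates P9.

none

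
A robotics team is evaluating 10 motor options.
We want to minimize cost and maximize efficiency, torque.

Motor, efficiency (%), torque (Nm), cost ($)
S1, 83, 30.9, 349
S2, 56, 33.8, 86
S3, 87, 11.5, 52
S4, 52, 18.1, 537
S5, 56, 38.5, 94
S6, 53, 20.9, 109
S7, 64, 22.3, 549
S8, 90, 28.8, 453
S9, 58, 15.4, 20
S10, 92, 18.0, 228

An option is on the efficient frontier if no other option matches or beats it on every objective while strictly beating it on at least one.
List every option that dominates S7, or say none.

S1, S8

S1: efficiency 83≥64, torque 30.9≥22.3, cost 349≤549 — dominates S7.
S8: efficiency 90≥64, torque 28.8≥22.3, cost 453≤549 — dominates S7.
Others (S2, S3, S4, S5, S6, S9, S10) are each worse than S7 on at least one objective.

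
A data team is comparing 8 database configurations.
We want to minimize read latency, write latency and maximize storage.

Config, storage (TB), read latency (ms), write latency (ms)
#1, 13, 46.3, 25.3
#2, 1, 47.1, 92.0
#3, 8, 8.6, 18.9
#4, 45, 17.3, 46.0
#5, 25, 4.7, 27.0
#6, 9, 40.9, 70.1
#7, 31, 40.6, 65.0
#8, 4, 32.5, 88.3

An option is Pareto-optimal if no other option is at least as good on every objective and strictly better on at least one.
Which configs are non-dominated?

#1: not dominated.
#2: dominated by #1 (storage 13≥1, read latency 46.3≤47.1, write latency 25.3≤92.0).
#3: not dominated (best write latency).
#4: not dominated (best storage).
#5: not dominated (best read latency).
#6: dominated by #4 (storage 45≥9, read latency 17.3≤40.9, write latency 46.0≤70.1).
#7: dominated by #4 (storage 45≥31, read latency 17.3≤40.6, write latency 46.0≤65.0).
#8: dominated by #3 (storage 8≥4, read latency 8.6≤32.5, write latency 18.9≤88.3).

#1, #3, #4, #5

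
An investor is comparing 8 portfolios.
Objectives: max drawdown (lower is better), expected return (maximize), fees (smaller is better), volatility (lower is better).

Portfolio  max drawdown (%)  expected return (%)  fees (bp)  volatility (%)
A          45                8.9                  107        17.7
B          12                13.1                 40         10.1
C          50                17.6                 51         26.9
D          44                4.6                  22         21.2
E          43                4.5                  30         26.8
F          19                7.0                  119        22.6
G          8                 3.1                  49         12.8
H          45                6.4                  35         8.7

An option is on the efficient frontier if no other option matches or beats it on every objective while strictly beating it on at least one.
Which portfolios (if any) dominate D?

none

A: worse on max drawdown (45 vs 44).
B: worse on fees (40 vs 22).
C: worse on max drawdown (50 vs 44).
E: worse on expected return (4.5 vs 4.6).
F: worse on fees (119 vs 22).
G: worse on expected return (3.1 vs 4.6).
H: worse on max drawdown (45 vs 44).
No option dominates D.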